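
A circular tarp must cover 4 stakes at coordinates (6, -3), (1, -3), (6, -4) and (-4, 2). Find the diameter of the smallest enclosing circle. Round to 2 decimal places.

11.66

The minimum enclosing circle of a finite set is fixed by two of the points (as a diameter) or three (as a circumcircle).
The farthest pair is (6, -4)–(-4, 2) with squared distance 136. The circle on this segment as diameter has centre (1, -1) and r² = 136/4 = 34.
Check (6, -3): distance² to centre = 29 ≤ 34, so it lies inside.
All remaining points lie in this disk, and no smaller disk contains both endpoints, so this is the minimum enclosing circle.
Diameter = 2r = 2√34 ≈ 11.66.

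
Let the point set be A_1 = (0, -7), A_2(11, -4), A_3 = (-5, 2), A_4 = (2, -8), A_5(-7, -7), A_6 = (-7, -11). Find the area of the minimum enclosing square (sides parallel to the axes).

The bounding box has width 18 and height 13.
An axis-aligned square enclosing the set must have side ≥ max(width, height).
So the minimum side is max(18, 13) = 18.
Area = 18² = 324.

324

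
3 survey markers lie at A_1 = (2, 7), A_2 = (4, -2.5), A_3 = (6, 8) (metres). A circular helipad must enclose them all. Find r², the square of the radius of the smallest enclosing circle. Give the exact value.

Side lengths²: A_1A_2² = 94.25, A_1A_3² = 17, A_2A_3² = 114.25.
Since A_2A_3² = 114.25 ≥ 94.25 + 17 = 111.25, the angle opposite A_2A_3 is not acute, so the smallest enclosing circle has A_2A_3 as diameter.
Centre = midpoint of A_2A_3 = (5, 2.75), r² = 114.25/4 = 28.5625.

28.5625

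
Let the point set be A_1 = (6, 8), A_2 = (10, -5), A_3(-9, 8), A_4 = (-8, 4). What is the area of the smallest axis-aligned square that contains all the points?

The bounding box has width 19 and height 13.
An axis-aligned square enclosing the set must have side ≥ max(width, height).
So the minimum side is max(19, 13) = 19.
Area = 19² = 361.

361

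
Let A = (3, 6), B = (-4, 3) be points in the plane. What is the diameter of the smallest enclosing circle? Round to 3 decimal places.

The smallest circle enclosing two points has them as diameter endpoints.
Centre = midpoint = (-0.5, 4.5); r² = |AB|²/4 = 58/4 = 14.5.
Diameter = 2r = 2√(14.5) ≈ 7.616.

7.616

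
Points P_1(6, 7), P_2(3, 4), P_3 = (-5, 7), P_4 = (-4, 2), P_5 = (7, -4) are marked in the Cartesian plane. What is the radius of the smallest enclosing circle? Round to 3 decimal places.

8.139

The farthest pair is P_3–P_5 with squared distance 265. The circle on this segment as diameter has centre (1, 1.5) and r² = 265/4 = 66.25.
Check P_1: distance² to centre = 55.25 ≤ 66.25, so it lies inside.
All remaining points lie in this disk, and no smaller disk contains both endpoints, so this is the minimum enclosing circle.
r = √(66.25) ≈ 8.139.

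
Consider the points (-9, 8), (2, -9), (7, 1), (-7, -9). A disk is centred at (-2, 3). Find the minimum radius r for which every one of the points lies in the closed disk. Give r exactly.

The required radius is the distance from (-2, 3) to the farthest point.
Squared distances: 74, 160, 85, 169.
Maximum is 169, attained at (-7, -9).
r = √169 = 13.

13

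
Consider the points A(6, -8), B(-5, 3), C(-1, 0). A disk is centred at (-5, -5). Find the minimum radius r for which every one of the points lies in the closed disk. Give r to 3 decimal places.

11.402

The required radius is the distance from (-5, -5) to the farthest point.
Squared distances: 130, 64, 41.
Maximum is 130, attained at A.
r = √130 ≈ 11.402.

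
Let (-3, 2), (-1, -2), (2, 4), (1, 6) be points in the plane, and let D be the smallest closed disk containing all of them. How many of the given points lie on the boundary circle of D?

2

A smallest enclosing disk is always determined by at most three of the input points on its boundary.
The farthest pair is (-1, -2)–(1, 6) with squared distance 68. The circle on this segment as diameter has centre (0, 2) and r² = 68/4 = 17.
Check (-3, 2): distance² to centre = 9 ≤ 17, so it lies inside.
All remaining points lie in this disk, and no smaller disk contains both endpoints, so this is the minimum enclosing circle.
The points at distance exactly r from the centre are (-1, -2), (1, 6) — 2 points.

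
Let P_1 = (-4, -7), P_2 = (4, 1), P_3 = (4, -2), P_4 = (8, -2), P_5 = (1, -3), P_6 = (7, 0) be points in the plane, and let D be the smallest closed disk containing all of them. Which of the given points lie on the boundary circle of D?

The minimum enclosing circle is determined by three boundary points: P_1, P_4, P_6.
Their circumcentre is (101/58, -225/58) with r² = 71825/1682.
The farthest remaining point P_2 is at distance² 48625/1682 ≤ 71825/1682.
The points at distance exactly r from the centre are P_1, P_4, P_6 — 3 points.

P_1, P_4, P_6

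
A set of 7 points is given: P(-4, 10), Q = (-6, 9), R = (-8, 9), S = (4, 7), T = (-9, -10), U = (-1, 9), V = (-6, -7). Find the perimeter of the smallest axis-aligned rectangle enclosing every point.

Width = max x − min x = 4 − (-9) = 13.
Height = max y − min y = 10 − (-10) = 20.
Perimeter = 2(13 + 20) = 66.

66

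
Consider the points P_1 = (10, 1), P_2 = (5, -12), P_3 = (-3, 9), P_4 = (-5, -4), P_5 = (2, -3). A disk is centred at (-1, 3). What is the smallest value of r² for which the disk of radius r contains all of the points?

The required radius is the distance from (-1, 3) to the farthest point.
Squared distances: 125, 261, 40, 65, 45.
Maximum is 261, attained at P_2.

261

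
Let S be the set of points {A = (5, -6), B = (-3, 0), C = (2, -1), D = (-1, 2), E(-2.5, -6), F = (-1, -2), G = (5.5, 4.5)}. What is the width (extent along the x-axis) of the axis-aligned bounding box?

8.5

max x = 5.5, min x = -3, so width = 8.5.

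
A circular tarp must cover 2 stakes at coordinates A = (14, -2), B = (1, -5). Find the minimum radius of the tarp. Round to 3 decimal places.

The smallest circle enclosing two points has them as diameter endpoints.
Centre = midpoint = (7.5, -3.5); r² = |AB|²/4 = 178/4 = 44.5.
r = √(44.5) ≈ 6.671.

6.671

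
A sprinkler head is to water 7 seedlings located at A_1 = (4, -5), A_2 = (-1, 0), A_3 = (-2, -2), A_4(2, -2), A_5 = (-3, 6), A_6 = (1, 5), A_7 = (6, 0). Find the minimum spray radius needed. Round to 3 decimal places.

The farthest pair is A_1–A_5 with squared distance 170. The circle on this segment as diameter has centre (0.5, 0.5) and r² = 170/4 = 42.5.
Check A_2: distance² to centre = 2.5 ≤ 42.5, so it lies inside.
All remaining points lie in this disk, and no smaller disk contains both endpoints, so this is the minimum enclosing circle.
r = √(42.5) ≈ 6.519.

6.519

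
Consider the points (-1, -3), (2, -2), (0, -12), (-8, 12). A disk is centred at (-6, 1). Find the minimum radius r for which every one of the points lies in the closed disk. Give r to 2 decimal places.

14.32

The required radius is the distance from (-6, 1) to the farthest point.
Squared distances: 41, 73, 205, 125.
Maximum is 205, attained at (0, -12).
r = √205 ≈ 14.32.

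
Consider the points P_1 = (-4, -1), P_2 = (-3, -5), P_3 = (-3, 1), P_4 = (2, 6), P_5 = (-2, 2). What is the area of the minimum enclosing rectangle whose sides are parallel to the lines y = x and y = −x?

48

In coordinates u = x + y, v = x − y the rectangle is axis-aligned; the map (x,y)→(u,v) scales areas by 2.
u-values: -5, -8, -2, 8, 0; range = 8 − (-8) = 16.
v-values: -3, 2, -4, -4, -4; range = 2 − (-4) = 6.
Area = (16 × 6) / 2 = 48.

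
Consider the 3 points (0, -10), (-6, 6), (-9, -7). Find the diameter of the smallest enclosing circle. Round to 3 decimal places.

Call the three points A, B, C in the order given.
Side lengths²: AB² = 292, AC² = 90, BC² = 178.
Since AB² = 292 ≥ 178 + 90 = 268, the angle opposite AB is not acute, so the smallest enclosing circle has AB as diameter.
Centre = midpoint of AB = (-3, -2), r² = 292/4 = 73.
Diameter = 2r = 2√73 ≈ 17.088.

17.088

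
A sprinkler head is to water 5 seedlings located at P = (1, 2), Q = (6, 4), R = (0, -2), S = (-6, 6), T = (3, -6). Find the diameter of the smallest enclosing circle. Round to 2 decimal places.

By Welzl's lemma the MEC is supported by two points (diametrically opposite) or three points (on a circumcircle).
The minimum enclosing circle is determined by three boundary points: Q, S, T.
Their circumcentre is (-31/42, 4/7) with r² = 100825/1764.
The farthest remaining point R is at distance² 12625/1764 ≤ 100825/1764.
Diameter = 2r = 2√(100825/1764) ≈ 15.12.

15.12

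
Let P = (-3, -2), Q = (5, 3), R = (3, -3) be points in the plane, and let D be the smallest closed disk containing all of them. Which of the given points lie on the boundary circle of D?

Side lengths²: PQ² = 89, PR² = 37, QR² = 40.
Since PQ² = 89 ≥ 40 + 37 = 77, the angle opposite PQ is not acute, so the smallest enclosing circle has PQ as diameter.
Centre = midpoint of PQ = (1, 0.5), r² = 89/4 = 22.25.
The points at distance exactly r from the centre are P, Q — 2 points.

P, Q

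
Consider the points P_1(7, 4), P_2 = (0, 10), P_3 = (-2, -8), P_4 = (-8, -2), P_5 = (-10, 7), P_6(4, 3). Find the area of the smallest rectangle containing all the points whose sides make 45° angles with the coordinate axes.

In coordinates u = x + y, v = x − y the rectangle is axis-aligned; the map (x,y)→(u,v) scales areas by 2.
u-values: 11, 10, -10, -10, -3, 7; range = 11 − (-10) = 21.
v-values: 3, -10, 6, -6, -17, 1; range = 6 − (-17) = 23.
Area = (21 × 23) / 2 = 241.5.

241.5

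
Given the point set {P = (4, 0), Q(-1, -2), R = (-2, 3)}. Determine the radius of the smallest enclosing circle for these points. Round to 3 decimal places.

Side lengths²: PQ² = 29, PR² = 45, QR² = 26.
Since PR² = 45 < 29 + 26 = 55, the triangle is acute, so the smallest enclosing circle is the circumcircle.
Circumcentre = (13/18, 17/18), r² = 1885/162.
r = √(1885/162) ≈ 3.411.

3.411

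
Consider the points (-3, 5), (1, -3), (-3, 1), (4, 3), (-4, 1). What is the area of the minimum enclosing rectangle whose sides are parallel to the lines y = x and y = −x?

In coordinates u = x + y, v = x − y the rectangle is axis-aligned; the map (x,y)→(u,v) scales areas by 2.
u-values: 2, -2, -2, 7, -3; range = 7 − (-3) = 10.
v-values: -8, 4, -4, 1, -5; range = 4 − (-8) = 12.
Area = (10 × 12) / 2 = 60.

60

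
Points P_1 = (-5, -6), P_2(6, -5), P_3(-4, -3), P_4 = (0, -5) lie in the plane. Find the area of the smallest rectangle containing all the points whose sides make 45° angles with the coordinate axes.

72

In coordinates u = x + y, v = x − y the rectangle is axis-aligned; the map (x,y)→(u,v) scales areas by 2.
u-values: -11, 1, -7, -5; range = 1 − (-11) = 12.
v-values: 1, 11, -1, 5; range = 11 − (-1) = 12.
Area = (12 × 12) / 2 = 72.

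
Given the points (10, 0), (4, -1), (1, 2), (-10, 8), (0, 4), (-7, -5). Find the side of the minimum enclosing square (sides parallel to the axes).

20

The bounding box has width 20 and height 13.
An axis-aligned square enclosing the set must have side ≥ max(width, height).
So the minimum side is max(20, 13) = 20.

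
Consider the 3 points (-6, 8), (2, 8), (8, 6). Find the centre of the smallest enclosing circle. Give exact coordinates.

Call the three points A, B, C in the order given.
Side lengths²: AB² = 64, AC² = 200, BC² = 40.
Since AC² = 200 ≥ 64 + 40 = 104, the angle opposite AC is not acute, so the smallest enclosing circle has AC as diameter.
Centre = midpoint of AC = (1, 7), r² = 200/4 = 50.
Centre = (1, 7).

(1, 7)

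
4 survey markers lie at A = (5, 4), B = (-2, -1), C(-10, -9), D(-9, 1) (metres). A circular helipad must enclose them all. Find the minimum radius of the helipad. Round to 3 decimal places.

9.925

By Welzl's lemma the MEC is supported by two points (diametrically opposite) or three points (on a circumcircle).
The farthest pair is A–C with squared distance 394. The circle on this segment as diameter has centre (-2.5, -2.5) and r² = 394/4 = 98.5.
Check B: distance² to centre = 2.5 ≤ 98.5, so it lies inside.
All remaining points lie in this disk, and no smaller disk contains both endpoints, so this is the minimum enclosing circle.
r = √(98.5) ≈ 9.925.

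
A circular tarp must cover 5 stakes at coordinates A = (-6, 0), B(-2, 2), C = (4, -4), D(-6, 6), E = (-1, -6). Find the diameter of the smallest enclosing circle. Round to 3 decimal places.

The minimum enclosing circle of a finite set is fixed by two of the points (as a diameter) or three (as a circumcircle).
The farthest pair is C–D with squared distance 200. The circle on this segment as diameter has centre (-1, 1) and r² = 200/4 = 50.
Check A: distance² to centre = 26 ≤ 50, so it lies inside.
All remaining points lie in this disk, and no smaller disk contains both endpoints, so this is the minimum enclosing circle.
Diameter = 2r = 2√50 ≈ 14.142.

14.142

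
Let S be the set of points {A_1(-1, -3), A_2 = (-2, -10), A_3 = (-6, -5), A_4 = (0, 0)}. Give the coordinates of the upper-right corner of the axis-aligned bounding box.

(0, 0)

x-range [-6, 0], y-range [-10, 0].
The upper-right corner is (0, 0).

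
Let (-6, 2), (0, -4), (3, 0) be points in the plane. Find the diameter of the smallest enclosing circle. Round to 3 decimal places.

9.313

Call the three points A, B, C in the order given.
Side lengths²: AB² = 72, AC² = 85, BC² = 25.
Since AC² = 85 < 72 + 25 = 97, the triangle is acute, so the smallest enclosing circle is the circumcircle.
Circumcentre = (-23/14, 5/14), r² = 2125/98.
Diameter = 2r = 2√(2125/98) ≈ 9.313.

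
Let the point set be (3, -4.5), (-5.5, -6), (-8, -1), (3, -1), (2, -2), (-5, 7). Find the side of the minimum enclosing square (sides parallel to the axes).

The bounding box has width 11 and height 13.
An axis-aligned square enclosing the set must have side ≥ max(width, height).
So the minimum side is max(11, 13) = 13.

13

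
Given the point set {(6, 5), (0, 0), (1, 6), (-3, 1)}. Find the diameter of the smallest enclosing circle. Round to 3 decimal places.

The minimum enclosing circle of a finite set is fixed by two of the points (as a diameter) or three (as a circumcircle).
The farthest pair is (6, 5)–(-3, 1) with squared distance 97. The circle on this segment as diameter has centre (1.5, 3) and r² = 97/4 = 24.25.
Check (0, 0): distance² to centre = 11.25 ≤ 24.25, so it lies inside.
All remaining points lie in this disk, and no smaller disk contains both endpoints, so this is the minimum enclosing circle.
Diameter = 2r = 2√(24.25) ≈ 9.849.

9.849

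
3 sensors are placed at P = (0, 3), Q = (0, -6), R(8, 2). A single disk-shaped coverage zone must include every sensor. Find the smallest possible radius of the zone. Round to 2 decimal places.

Side lengths²: PQ² = 81, PR² = 65, QR² = 128.
Since QR² = 128 < 81 + 65 = 146, the triangle is acute, so the smallest enclosing circle is the circumcircle.
Circumcentre = (3.5, -1.5), r² = 32.5.
r = √(32.5) ≈ 5.70.

5.70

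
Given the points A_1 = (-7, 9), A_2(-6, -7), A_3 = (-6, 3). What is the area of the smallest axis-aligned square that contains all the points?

The bounding box has width 1 and height 16.
An axis-aligned square enclosing the set must have side ≥ max(width, height).
So the minimum side is max(1, 16) = 16.
Area = 16² = 256.

256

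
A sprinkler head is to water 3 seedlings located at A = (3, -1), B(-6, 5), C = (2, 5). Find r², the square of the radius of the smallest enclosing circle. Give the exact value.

29.25

Side lengths²: AB² = 117, AC² = 37, BC² = 64.
Since AB² = 117 ≥ 64 + 37 = 101, the angle opposite AB is not acute, so the smallest enclosing circle has AB as diameter.
Centre = midpoint of AB = (-1.5, 2), r² = 117/4 = 29.25.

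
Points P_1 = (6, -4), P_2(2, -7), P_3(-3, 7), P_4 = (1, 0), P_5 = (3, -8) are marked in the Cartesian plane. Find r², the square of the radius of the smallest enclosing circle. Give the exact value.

65.25

By Welzl's lemma the MEC is supported by two points (diametrically opposite) or three points (on a circumcircle).
The farthest pair is P_3–P_5 with squared distance 261. The circle on this segment as diameter has centre (0, -0.5) and r² = 261/4 = 65.25.
Check P_1: distance² to centre = 48.25 ≤ 65.25, so it lies inside.
All remaining points lie in this disk, and no smaller disk contains both endpoints, so this is the minimum enclosing circle.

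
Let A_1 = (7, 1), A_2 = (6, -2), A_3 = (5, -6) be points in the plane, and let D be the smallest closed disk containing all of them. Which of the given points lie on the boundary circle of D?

Side lengths²: A_1A_2² = 10, A_1A_3² = 53, A_2A_3² = 17.
Since A_1A_3² = 53 ≥ 17 + 10 = 27, the angle opposite A_1A_3 is not acute, so the smallest enclosing circle has A_1A_3 as diameter.
Centre = midpoint of A_1A_3 = (6, -2.5), r² = 53/4 = 13.25.
The points at distance exactly r from the centre are A_1, A_3 — 2 points.

A_1, A_3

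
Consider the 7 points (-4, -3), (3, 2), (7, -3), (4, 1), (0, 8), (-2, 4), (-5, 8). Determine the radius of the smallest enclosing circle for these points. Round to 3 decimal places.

The minimum enclosing circle of a finite set is fixed by two of the points (as a diameter) or three (as a circumcircle).
The farthest pair is (7, -3)–(-5, 8) with squared distance 265. The circle on this segment as diameter has centre (1, 2.5) and r² = 265/4 = 66.25.
Check (-4, -3): distance² to centre = 55.25 ≤ 66.25, so it lies inside.
All remaining points lie in this disk, and no smaller disk contains both endpoints, so this is the minimum enclosing circle.
r = √(66.25) ≈ 8.139.

8.139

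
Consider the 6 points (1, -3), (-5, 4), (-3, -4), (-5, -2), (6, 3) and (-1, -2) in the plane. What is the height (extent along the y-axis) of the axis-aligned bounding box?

8

max y = 4, min y = -4, so height = 8.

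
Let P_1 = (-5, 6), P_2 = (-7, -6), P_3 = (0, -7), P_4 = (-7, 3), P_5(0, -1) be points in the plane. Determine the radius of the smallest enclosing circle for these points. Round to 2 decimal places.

6.97

The minimum enclosing circle is determined by three boundary points: P_1, P_2, P_3.
Their circumcentre is (-114/43, -24/43) with r² = 89725/1849.
The farthest remaining point P_4 is at distance² 58378/1849 ≤ 89725/1849.
r = √(89725/1849) ≈ 6.97.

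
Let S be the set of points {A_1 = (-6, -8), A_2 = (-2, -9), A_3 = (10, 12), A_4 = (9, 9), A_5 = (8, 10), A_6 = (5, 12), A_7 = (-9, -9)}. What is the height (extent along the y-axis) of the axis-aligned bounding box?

max y = 12, min y = -9, so height = 21.

21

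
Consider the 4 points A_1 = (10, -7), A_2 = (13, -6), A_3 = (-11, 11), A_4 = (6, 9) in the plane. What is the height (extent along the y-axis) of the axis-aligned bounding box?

18

max y = 11, min y = -7, so height = 18.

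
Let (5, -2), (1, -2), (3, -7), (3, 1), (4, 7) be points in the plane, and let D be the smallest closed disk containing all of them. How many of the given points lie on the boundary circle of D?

The minimum enclosing circle of a finite set is fixed by two of the points (as a diameter) or three (as a circumcircle).
The farthest pair is (3, -7)–(4, 7) with squared distance 197. The circle on this segment as diameter has centre (3.5, 0) and r² = 197/4 = 49.25.
Check (5, -2): distance² to centre = 6.25 ≤ 49.25, so it lies inside.
All remaining points lie in this disk, and no smaller disk contains both endpoints, so this is the minimum enclosing circle.
The points at distance exactly r from the centre are (3, -7), (4, 7) — 2 points.

2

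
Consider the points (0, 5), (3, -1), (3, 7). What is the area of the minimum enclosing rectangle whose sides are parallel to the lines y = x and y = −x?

36

In coordinates u = x + y, v = x − y the rectangle is axis-aligned; the map (x,y)→(u,v) scales areas by 2.
u-values: 5, 2, 10; range = 10 − 2 = 8.
v-values: -5, 4, -4; range = 4 − (-5) = 9.
Area = (8 × 9) / 2 = 36.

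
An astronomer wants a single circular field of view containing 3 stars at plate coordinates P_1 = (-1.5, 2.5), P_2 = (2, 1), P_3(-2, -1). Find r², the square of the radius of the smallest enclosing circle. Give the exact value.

Side lengths²: P_1P_2² = 14.5, P_1P_3² = 12.5, P_2P_3² = 20.
Since P_2P_3² = 20 < 14.5 + 12.5 = 27, the triangle is acute, so the smallest enclosing circle is the circumcircle.
Circumcentre = (-7/26, 7/13), r² = 3625/676.

3625/676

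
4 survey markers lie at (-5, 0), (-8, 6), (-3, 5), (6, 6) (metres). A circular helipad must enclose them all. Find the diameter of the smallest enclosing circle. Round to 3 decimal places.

A smallest enclosing disk is always determined by at most three of the input points on its boundary.
The minimum enclosing circle is determined by three boundary points: (-5, 0), (-8, 6), (6, 6).
Their circumcentre is (-1, 5.75) with r² = 49.0625.
The farthest remaining point (-3, 5) is at distance² 4.5625 ≤ 49.0625.
Diameter = 2r = 2√(49.0625) ≈ 14.009.

14.009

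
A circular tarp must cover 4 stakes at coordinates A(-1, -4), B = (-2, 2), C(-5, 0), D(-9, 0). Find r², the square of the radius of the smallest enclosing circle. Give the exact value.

9805/484

The minimum enclosing circle of a finite set is fixed by two of the points (as a diameter) or three (as a circumcircle).
The minimum enclosing circle is determined by three boundary points: A, B, D.
Their circumcentre is (-105/22, -17/11) with r² = 9805/484.
The farthest remaining point C is at distance² 1181/484 ≤ 9805/484.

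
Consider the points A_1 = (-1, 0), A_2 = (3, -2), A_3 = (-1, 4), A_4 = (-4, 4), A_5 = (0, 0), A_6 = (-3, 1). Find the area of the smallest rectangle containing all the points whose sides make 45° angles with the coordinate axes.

32.5

In coordinates u = x + y, v = x − y the rectangle is axis-aligned; the map (x,y)→(u,v) scales areas by 2.
u-values: -1, 1, 3, 0, 0, -2; range = 3 − (-2) = 5.
v-values: -1, 5, -5, -8, 0, -4; range = 5 − (-8) = 13.
Area = (5 × 13) / 2 = 32.5.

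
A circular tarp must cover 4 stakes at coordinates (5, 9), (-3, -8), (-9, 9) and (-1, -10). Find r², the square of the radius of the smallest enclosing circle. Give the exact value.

The minimum enclosing circle is determined by three boundary points: (5, 9), (-9, 9), (-1, -10).
Their circumcentre is (-2, 29/38) with r² = 168725/1444.
The farthest remaining point (-3, -8) is at distance² 112333/1444 ≤ 168725/1444.

168725/1444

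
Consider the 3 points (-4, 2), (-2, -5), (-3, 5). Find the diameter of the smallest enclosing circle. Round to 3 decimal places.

Call the three points A, B, C in the order given.
Side lengths²: AB² = 53, AC² = 10, BC² = 101.
Since BC² = 101 ≥ 53 + 10 = 63, the angle opposite BC is not acute, so the smallest enclosing circle has BC as diameter.
Centre = midpoint of BC = (-2.5, 0), r² = 101/4 = 25.25.
Diameter = 2r = 2√(25.25) ≈ 10.050.

10.050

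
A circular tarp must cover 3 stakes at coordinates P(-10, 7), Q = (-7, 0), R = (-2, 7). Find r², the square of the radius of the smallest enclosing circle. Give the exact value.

1073/49

Side lengths²: PQ² = 58, PR² = 64, QR² = 74.
Since QR² = 74 < 64 + 58 = 122, the triangle is acute, so the smallest enclosing circle is the circumcircle.
Circumcentre = (-6, 32/7), r² = 1073/49.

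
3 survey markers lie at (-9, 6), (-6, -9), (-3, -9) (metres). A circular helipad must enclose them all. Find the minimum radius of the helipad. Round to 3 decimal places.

8.078

Call the three points A, B, C in the order given.
Side lengths²: AB² = 234, AC² = 261, BC² = 9.
Since AC² = 261 ≥ 234 + 9 = 243, the angle opposite AC is not acute, so the smallest enclosing circle has AC as diameter.
Centre = midpoint of AC = (-6, -1.5), r² = 261/4 = 65.25.
r = √(65.25) ≈ 8.078.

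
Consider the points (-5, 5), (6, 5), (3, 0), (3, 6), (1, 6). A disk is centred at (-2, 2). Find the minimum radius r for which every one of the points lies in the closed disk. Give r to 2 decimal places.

The required radius is the distance from (-2, 2) to the farthest point.
Squared distances: 18, 73, 29, 41, 25.
Maximum is 73, attained at (6, 5).
r = √73 ≈ 8.54.

8.54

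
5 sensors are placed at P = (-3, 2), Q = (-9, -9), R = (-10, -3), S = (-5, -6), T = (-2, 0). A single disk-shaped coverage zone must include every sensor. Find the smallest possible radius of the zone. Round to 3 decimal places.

A smallest enclosing disk is always determined by at most three of the input points on its boundary.
The farthest pair is P–Q with squared distance 157. The circle on this segment as diameter has centre (-6, -3.5) and r² = 157/4 = 39.25.
Check R: distance² to centre = 16.25 ≤ 39.25, so it lies inside.
All remaining points lie in this disk, and no smaller disk contains both endpoints, so this is the minimum enclosing circle.
r = √(39.25) ≈ 6.265.

6.265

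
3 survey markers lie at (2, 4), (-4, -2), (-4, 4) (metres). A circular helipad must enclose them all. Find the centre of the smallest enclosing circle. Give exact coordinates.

Call the three points A, B, C in the order given.
Side lengths²: AB² = 72, AC² = 36, BC² = 36.
Since AB² = 72 ≥ 36 + 36 = 72, the angle opposite AB is not acute, so the smallest enclosing circle has AB as diameter.
Centre = midpoint of AB = (-1, 1), r² = 72/4 = 18.
Centre = (-1, 1).

(-1, 1)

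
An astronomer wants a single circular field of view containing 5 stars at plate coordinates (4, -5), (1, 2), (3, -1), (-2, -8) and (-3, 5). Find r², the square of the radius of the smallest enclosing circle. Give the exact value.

63325/1458

The minimum enclosing circle is determined by three boundary points: (4, -5), (-2, -8), (-3, 5).
Their circumcentre is (-83/54, -77/54) with r² = 63325/1458.
The farthest remaining point (3, -1) is at distance² 30277/1458 ≤ 63325/1458.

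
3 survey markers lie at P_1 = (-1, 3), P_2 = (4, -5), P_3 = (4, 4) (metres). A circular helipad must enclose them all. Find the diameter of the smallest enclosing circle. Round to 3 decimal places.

Side lengths²: P_1P_2² = 89, P_1P_3² = 26, P_2P_3² = 81.
Since P_1P_2² = 89 < 81 + 26 = 107, the triangle is acute, so the smallest enclosing circle is the circumcircle.
Circumcentre = (2.3, -0.5), r² = 23.14.
Diameter = 2r = 2√(23.14) ≈ 9.621.

9.621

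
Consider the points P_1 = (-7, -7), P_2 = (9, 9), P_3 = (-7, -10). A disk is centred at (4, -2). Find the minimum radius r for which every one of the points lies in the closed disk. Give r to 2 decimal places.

The required radius is the distance from (4, -2) to the farthest point.
Squared distances: 146, 146, 185.
Maximum is 185, attained at P_3.
r = √185 ≈ 13.60.

13.60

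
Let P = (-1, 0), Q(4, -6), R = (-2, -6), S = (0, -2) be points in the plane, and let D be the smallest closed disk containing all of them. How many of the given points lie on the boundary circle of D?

3

The minimum enclosing circle is determined by three boundary points: P, Q, R.
Their circumcentre is (1, -41/12) with r² = 2257/144.
The farthest remaining point S is at distance² 433/144 ≤ 2257/144.
The points at distance exactly r from the centre are P, Q, R — 3 points.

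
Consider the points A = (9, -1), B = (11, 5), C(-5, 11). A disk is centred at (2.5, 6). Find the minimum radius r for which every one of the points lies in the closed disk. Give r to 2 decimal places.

The required radius is the distance from (2.5, 6) to the farthest point.
Squared distances: 91.25, 73.25, 81.25.
Maximum is 91.25, attained at A.
r = √(91.25) ≈ 9.55.

9.55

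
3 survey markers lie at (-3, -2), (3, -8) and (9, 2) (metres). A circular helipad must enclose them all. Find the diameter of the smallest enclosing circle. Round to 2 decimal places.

Call the three points A, B, C in the order given.
Side lengths²: AB² = 72, AC² = 160, BC² = 136.
Since AC² = 160 < 136 + 72 = 208, the triangle is acute, so the smallest enclosing circle is the circumcircle.
Circumcentre = (3.5, -1.5), r² = 42.5.
Diameter = 2r = 2√(42.5) ≈ 13.04.

13.04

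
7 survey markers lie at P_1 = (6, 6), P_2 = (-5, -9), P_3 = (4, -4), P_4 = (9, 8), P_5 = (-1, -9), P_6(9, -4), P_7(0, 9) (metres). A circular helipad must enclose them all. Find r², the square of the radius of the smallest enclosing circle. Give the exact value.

121.25

The minimum enclosing circle of a finite set is fixed by two of the points (as a diameter) or three (as a circumcircle).
The farthest pair is P_2–P_4 with squared distance 485. The circle on this segment as diameter has centre (2, -0.5) and r² = 485/4 = 121.25.
Check P_1: distance² to centre = 58.25 ≤ 121.25, so it lies inside.
All remaining points lie in this disk, and no smaller disk contains both endpoints, so this is the minimum enclosing circle.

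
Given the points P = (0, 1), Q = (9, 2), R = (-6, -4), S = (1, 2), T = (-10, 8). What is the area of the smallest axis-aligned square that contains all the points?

361

The bounding box has width 19 and height 12.
An axis-aligned square enclosing the set must have side ≥ max(width, height).
So the minimum side is max(19, 12) = 19.
Area = 19² = 361.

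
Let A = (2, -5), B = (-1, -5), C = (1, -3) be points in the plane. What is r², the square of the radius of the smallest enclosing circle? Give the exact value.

2.5

Side lengths²: AB² = 9, AC² = 5, BC² = 8.
Since AB² = 9 < 8 + 5 = 13, the triangle is acute, so the smallest enclosing circle is the circumcircle.
Circumcentre = (0.5, -4.5), r² = 2.5.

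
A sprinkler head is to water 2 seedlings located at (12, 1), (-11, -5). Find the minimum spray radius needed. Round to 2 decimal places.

11.88

The smallest circle enclosing two points has them as diameter endpoints.
Centre = midpoint = (0.5, -2); r² = |(12, 1)−(-11, -5)|²/4 = 565/4 = 141.25.
r = √(141.25) ≈ 11.88.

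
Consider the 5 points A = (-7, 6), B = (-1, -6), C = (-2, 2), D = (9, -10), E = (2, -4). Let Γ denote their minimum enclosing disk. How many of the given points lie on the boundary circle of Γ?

2

A smallest enclosing disk is always determined by at most three of the input points on its boundary.
The farthest pair is A–D with squared distance 512. The circle on this segment as diameter has centre (1, -2) and r² = 512/4 = 128.
Check B: distance² to centre = 20 ≤ 128, so it lies inside.
All remaining points lie in this disk, and no smaller disk contains both endpoints, so this is the minimum enclosing circle.
The points at distance exactly r from the centre are A, D — 2 points.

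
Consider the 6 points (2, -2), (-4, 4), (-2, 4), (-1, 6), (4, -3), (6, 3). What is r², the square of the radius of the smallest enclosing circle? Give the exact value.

The minimum enclosing circle is determined by three boundary points: (-4, 4), (4, -3), (6, 3).
Their circumcentre is (49/62, 87/62) with r² = 57065/1922.
The farthest remaining point (-1, 6) is at distance² 46773/1922 ≤ 57065/1922.

57065/1922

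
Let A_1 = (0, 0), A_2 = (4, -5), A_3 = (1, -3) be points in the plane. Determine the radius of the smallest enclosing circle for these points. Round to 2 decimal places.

3.20

Side lengths²: A_1A_2² = 41, A_1A_3² = 10, A_2A_3² = 13.
Since A_1A_2² = 41 ≥ 13 + 10 = 23, the angle opposite A_1A_2 is not acute, so the smallest enclosing circle has A_1A_2 as diameter.
Centre = midpoint of A_1A_2 = (2, -2.5), r² = 41/4 = 10.25.
r = √(10.25) ≈ 3.20.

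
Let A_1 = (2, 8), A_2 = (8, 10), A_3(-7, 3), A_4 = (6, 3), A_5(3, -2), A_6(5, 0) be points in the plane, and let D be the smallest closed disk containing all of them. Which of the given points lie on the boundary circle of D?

A_2, A_3, A_5

A smallest enclosing disk is always determined by at most three of the input points on its boundary.
The minimum enclosing circle is determined by three boundary points: A_2, A_3, A_5.
Their circumcentre is (43/58, 347/58) with r² = 115765/1682.
The farthest remaining point A_6 is at distance² 90709/1682 ≤ 115765/1682.
The points at distance exactly r from the centre are A_2, A_3, A_5 — 3 points.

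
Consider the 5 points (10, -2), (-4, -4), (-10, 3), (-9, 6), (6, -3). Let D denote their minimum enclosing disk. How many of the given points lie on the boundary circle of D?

3

By Welzl's lemma the MEC is supported by two points (diametrically opposite) or three points (on a circumcircle).
The minimum enclosing circle is determined by three boundary points: (10, -2), (-10, 3), (-9, 6).
Their circumcentre is (5/26, 33/26) with r² = 36125/338.
The farthest remaining point (6, -3) is at distance² 17561/338 ≤ 36125/338.
The points at distance exactly r from the centre are (10, -2), (-10, 3), (-9, 6) — 3 points.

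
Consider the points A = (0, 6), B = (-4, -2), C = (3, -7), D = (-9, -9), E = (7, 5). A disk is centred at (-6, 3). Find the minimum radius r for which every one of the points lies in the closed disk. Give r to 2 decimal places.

The required radius is the distance from (-6, 3) to the farthest point.
Squared distances: 45, 29, 181, 153, 173.
Maximum is 181, attained at C.
r = √181 ≈ 13.45.

13.45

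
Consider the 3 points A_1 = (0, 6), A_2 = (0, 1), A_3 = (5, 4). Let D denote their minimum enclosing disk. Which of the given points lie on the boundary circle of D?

A_1, A_2, A_3

Side lengths²: A_1A_2² = 25, A_1A_3² = 29, A_2A_3² = 34.
Since A_2A_3² = 34 < 29 + 25 = 54, the triangle is acute, so the smallest enclosing circle is the circumcircle.
Circumcentre = (1.9, 3.5), r² = 9.86.
The points at distance exactly r from the centre are A_1, A_2, A_3 — 3 points.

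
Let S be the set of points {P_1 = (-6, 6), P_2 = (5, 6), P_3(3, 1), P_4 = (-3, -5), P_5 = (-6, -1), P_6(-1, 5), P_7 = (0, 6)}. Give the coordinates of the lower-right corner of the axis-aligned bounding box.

x-range [-6, 5], y-range [-5, 6].
The lower-right corner is (5, -5).

(5, -5)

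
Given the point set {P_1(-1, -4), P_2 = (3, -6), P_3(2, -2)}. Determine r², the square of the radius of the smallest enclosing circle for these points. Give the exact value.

1105/196

Side lengths²: P_1P_2² = 20, P_1P_3² = 13, P_2P_3² = 17.
Since P_1P_2² = 20 < 17 + 13 = 30, the triangle is acute, so the smallest enclosing circle is the circumcircle.
Circumcentre = (19/14, -30/7), r² = 1105/196.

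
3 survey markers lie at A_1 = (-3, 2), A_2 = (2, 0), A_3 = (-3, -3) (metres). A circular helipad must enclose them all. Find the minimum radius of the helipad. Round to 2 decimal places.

3.14

Side lengths²: A_1A_2² = 29, A_1A_3² = 25, A_2A_3² = 34.
Since A_2A_3² = 34 < 29 + 25 = 54, the triangle is acute, so the smallest enclosing circle is the circumcircle.
Circumcentre = (-1.1, -0.5), r² = 9.86.
r = √(9.86) ≈ 3.14.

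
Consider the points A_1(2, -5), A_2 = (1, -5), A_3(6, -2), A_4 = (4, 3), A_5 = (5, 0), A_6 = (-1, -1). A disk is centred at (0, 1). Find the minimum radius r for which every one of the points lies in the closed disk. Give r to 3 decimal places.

The required radius is the distance from (0, 1) to the farthest point.
Squared distances: 40, 37, 45, 20, 26, 5.
Maximum is 45, attained at A_3.
r = √45 ≈ 6.708.

6.708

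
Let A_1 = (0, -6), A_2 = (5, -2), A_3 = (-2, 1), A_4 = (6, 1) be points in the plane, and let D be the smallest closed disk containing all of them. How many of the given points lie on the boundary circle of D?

The minimum enclosing circle of a finite set is fixed by two of the points (as a diameter) or three (as a circumcircle).
The minimum enclosing circle is determined by three boundary points: A_1, A_3, A_4.
Their circumcentre is (2, -23/14) with r² = 4505/196.
The farthest remaining point A_2 is at distance² 1789/196 ≤ 4505/196.
The points at distance exactly r from the centre are A_1, A_3, A_4 — 3 points.

3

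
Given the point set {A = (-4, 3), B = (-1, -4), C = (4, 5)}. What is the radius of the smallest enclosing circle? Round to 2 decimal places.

Side lengths²: AB² = 58, AC² = 68, BC² = 106.
Since BC² = 106 < 68 + 58 = 126, the triangle is acute, so the smallest enclosing circle is the circumcircle.
Circumcentre = (24/31, 28/31), r² = 26129/961.
r = √(26129/961) ≈ 5.21.

5.21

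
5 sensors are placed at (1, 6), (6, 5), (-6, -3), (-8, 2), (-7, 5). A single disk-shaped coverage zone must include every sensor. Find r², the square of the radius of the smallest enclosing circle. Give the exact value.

77285/1444

The minimum enclosing circle is determined by three boundary points: (6, 5), (-6, -3), (-8, 2).
Their circumcentre is (-13/19, 77/38) with r² = 77285/1444.
The farthest remaining point (-7, 5) is at distance² 70369/1444 ≤ 77285/1444.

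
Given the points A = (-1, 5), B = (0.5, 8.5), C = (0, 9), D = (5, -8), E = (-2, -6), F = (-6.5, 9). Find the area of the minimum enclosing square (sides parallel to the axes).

289

The bounding box has width 11.5 and height 17.
An axis-aligned square enclosing the set must have side ≥ max(width, height).
So the minimum side is max(11.5, 17) = 17.
Area = 17² = 289.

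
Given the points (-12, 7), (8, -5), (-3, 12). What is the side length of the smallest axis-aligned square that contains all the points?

The bounding box has width 20 and height 17.
An axis-aligned square enclosing the set must have side ≥ max(width, height).
So the minimum side is max(20, 17) = 20.

20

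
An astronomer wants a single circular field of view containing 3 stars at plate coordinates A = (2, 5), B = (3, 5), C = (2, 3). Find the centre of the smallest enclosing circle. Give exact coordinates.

(2.5, 4)

Side lengths²: AB² = 1, AC² = 4, BC² = 5.
Since BC² = 5 ≥ 4 + 1 = 5, the angle opposite BC is not acute, so the smallest enclosing circle has BC as diameter.
Centre = midpoint of BC = (2.5, 4), r² = 5/4 = 1.25.
Centre = (2.5, 4).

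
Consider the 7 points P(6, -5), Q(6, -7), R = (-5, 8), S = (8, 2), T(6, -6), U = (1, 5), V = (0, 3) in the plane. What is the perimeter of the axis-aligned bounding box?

Width = max x − min x = 8 − (-5) = 13.
Height = max y − min y = 8 − (-7) = 15.
Perimeter = 2(13 + 15) = 56.

56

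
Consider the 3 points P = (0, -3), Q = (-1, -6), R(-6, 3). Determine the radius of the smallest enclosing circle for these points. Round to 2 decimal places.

Side lengths²: PQ² = 10, PR² = 72, QR² = 106.
Since QR² = 106 ≥ 72 + 10 = 82, the angle opposite QR is not acute, so the smallest enclosing circle has QR as diameter.
Centre = midpoint of QR = (-3.5, -1.5), r² = 106/4 = 26.5.
r = √(26.5) ≈ 5.15.

5.15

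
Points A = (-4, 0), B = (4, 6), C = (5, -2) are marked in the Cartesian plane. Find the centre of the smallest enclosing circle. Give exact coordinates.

Side lengths²: AB² = 100, AC² = 85, BC² = 65.
Since AB² = 100 < 85 + 65 = 150, the triangle is acute, so the smallest enclosing circle is the circumcircle.
Circumcentre = (15/14, 11/7), r² = 5525/196.
Centre = (15/14, 11/7).

(15/14, 11/7)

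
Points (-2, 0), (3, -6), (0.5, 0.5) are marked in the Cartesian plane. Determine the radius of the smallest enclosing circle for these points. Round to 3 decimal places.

Call the three points A, B, C in the order given.
Side lengths²: AB² = 61, AC² = 6.5, BC² = 48.5.
Since AB² = 61 ≥ 48.5 + 6.5 = 55, the angle opposite AB is not acute, so the smallest enclosing circle has AB as diameter.
Centre = midpoint of AB = (0.5, -3), r² = 61/4 = 15.25.
r = √(15.25) ≈ 3.905.

3.905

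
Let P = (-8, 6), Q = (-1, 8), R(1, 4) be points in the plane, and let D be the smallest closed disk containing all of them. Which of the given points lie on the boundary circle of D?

Side lengths²: PQ² = 53, PR² = 85, QR² = 20.
Since PR² = 85 ≥ 53 + 20 = 73, the angle opposite PR is not acute, so the smallest enclosing circle has PR as diameter.
Centre = midpoint of PR = (-3.5, 5), r² = 85/4 = 21.25.
The points at distance exactly r from the centre are P, R — 2 points.

P, R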